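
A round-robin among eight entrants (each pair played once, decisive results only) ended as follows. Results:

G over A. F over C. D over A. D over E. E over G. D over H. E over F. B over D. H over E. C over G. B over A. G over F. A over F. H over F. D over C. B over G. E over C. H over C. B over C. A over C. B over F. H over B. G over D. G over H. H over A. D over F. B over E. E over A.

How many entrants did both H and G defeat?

H beat: A, B, C, E, F.
G beat: A, D, F, H.
Both beat: A, F — 2.

2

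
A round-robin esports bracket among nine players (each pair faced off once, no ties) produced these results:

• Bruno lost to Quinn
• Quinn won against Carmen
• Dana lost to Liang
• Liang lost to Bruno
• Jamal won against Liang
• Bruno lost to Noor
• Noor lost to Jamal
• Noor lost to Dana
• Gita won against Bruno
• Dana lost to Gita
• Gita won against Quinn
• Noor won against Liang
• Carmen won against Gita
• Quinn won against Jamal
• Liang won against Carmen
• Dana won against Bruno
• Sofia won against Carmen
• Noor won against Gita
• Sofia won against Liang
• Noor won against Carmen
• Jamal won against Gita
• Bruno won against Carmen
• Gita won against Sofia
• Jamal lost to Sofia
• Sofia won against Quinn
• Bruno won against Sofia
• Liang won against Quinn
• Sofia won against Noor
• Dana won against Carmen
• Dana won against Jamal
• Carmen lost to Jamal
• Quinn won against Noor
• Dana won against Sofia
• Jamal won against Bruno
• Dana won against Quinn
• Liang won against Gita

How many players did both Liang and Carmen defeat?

1

Liang beat: Carmen, Quinn, Dana, Gita.
Carmen beat: Gita.
Both beat: Gita — 1.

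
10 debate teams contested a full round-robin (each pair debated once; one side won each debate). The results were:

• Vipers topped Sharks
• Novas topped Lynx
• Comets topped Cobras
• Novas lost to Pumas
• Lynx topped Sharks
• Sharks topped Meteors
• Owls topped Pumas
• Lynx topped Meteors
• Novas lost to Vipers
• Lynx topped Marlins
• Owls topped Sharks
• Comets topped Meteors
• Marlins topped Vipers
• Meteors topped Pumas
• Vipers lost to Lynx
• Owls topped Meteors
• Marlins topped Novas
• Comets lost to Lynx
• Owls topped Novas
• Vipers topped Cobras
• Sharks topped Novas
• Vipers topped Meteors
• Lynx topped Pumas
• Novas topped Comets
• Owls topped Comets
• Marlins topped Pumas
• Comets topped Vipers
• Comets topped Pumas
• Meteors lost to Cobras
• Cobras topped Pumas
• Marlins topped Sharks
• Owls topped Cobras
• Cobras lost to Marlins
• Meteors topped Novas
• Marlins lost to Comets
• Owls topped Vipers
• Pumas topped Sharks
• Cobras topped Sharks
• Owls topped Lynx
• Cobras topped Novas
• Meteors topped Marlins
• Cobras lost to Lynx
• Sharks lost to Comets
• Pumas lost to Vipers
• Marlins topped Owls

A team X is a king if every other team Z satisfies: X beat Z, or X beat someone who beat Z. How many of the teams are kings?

Owls reaches everyone (king).
Lynx reaches everyone (king).
Sharks cannot reach Owls, Cobras, Vipers in two steps.
Meteors reaches everyone (king).
Novas cannot reach Owls in two steps.
Cobras cannot reach Owls, Vipers in two steps.
Marlins reaches everyone (king).
Pumas cannot reach Owls, Cobras, Marlins, Vipers in two steps.
Comets cannot reach Lynx in two steps.
Vipers cannot reach Owls in two steps.
Kings: Owls, Lynx, Meteors, Marlins — 4.

4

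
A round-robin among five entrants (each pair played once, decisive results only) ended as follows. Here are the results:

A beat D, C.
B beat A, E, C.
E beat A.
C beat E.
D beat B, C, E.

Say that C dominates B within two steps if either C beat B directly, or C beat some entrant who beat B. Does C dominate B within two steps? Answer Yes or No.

No

C did not beat B directly.
C beat E, but each of them lost to B. No two-step path.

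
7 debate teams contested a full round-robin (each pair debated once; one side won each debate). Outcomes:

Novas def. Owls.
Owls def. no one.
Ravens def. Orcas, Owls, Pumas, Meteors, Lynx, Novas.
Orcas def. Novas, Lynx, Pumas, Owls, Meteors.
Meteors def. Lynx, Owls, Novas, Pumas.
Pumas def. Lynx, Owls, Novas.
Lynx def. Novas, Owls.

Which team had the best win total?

Win totals: Orcas 5, Meteors 4, Ravens 6, Novas 1, Owls 0, Pumas 3, Lynx 2.
Ravens leads with 6 wins (next highest: 5).

Ravens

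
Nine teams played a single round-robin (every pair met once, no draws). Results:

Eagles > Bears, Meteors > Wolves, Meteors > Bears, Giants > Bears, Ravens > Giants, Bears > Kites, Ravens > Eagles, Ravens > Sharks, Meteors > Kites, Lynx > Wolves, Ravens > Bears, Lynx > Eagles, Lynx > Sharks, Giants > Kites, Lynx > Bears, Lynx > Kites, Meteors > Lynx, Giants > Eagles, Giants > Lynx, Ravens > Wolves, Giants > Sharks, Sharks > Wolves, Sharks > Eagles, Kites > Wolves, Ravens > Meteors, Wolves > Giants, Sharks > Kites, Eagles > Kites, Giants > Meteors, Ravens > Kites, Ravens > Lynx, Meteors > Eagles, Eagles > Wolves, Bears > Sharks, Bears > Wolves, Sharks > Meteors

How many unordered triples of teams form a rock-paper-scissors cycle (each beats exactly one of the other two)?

Win totals: Kites 1, Eagles 3, Ravens 8, Lynx 5, Bears 3, Wolves 1, Giants 6, Meteors 5, Sharks 4.
A team with w wins dominates both others in C(w,2) triples; summing gives 0 + 3 + 28 + 10 + 3 + 0 + 15 + 10 + 6 = 75 transitive triples.
Total triples C(9,3) = 84, so cyclic triples = 84 − 75 = 9.

9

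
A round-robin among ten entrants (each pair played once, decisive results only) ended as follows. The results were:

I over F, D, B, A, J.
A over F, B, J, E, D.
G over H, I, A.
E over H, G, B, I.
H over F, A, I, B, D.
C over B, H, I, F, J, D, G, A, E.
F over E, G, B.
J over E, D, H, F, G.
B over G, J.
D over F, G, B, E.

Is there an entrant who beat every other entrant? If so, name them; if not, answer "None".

C

C has 9 wins out of 9 opponents — a perfect record.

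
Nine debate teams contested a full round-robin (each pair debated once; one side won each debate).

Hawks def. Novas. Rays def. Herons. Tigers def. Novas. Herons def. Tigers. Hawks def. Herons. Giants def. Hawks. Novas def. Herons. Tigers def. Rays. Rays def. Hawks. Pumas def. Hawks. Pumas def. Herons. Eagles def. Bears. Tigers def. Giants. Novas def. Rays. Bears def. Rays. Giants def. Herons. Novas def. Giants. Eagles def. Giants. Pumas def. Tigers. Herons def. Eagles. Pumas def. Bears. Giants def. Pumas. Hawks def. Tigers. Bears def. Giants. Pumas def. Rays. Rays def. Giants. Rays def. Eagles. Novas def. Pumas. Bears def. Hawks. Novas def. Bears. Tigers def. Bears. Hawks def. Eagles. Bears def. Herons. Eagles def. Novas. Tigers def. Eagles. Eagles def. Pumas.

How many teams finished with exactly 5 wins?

Win totals: Rays 4, Novas 5, Hawks 4, Tigers 5, Herons 2, Bears 4, Giants 3, Eagles 4, Pumas 5.
Exactly 5: Novas, Tigers, Pumas — 3 teams.

3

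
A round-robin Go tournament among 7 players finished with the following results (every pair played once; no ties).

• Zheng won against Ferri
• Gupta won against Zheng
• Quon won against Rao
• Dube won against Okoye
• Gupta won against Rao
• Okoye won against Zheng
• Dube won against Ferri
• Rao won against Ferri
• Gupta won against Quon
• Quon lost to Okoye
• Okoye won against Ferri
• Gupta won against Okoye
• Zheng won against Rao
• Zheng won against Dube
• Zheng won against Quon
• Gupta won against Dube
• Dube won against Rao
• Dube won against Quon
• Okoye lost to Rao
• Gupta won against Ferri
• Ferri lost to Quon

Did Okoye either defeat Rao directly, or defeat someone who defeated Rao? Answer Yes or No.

Yes

Okoye did not beat Rao directly.
Okoye beat Quon, Zheng, Ferri. Of those, Quon beat Rao.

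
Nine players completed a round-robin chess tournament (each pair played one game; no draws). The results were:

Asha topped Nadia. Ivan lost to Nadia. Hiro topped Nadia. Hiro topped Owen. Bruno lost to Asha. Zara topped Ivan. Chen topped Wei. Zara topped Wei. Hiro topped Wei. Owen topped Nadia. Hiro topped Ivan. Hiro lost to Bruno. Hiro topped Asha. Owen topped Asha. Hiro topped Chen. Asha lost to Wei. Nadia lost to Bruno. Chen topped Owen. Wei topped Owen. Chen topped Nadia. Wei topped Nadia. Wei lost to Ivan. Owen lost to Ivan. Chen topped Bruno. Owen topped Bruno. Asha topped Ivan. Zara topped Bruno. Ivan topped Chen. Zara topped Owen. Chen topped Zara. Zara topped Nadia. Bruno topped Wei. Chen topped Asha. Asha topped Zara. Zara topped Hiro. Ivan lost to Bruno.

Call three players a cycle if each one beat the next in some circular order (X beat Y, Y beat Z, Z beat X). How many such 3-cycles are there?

Win totals: Wei 3, Owen 3, Ivan 3, Zara 6, Bruno 4, Asha 4, Nadia 1, Chen 6, Hiro 6.
A player with w wins dominates both others in C(w,2) triples; summing gives 3 + 3 + 3 + 15 + 6 + 6 + 0 + 15 + 15 = 66 transitive triples.
Total triples C(9,3) = 84, so cyclic triples = 84 − 66 = 18.

18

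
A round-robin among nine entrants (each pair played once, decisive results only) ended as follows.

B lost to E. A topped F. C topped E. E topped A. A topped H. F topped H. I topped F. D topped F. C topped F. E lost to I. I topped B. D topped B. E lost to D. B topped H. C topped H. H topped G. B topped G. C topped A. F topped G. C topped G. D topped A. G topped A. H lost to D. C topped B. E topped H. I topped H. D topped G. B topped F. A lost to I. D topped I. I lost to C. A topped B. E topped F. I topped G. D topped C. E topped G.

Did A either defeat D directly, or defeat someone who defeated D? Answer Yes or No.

No

A did not beat D directly.
A beat B, F, H, but each of them lost to D. No two-step path.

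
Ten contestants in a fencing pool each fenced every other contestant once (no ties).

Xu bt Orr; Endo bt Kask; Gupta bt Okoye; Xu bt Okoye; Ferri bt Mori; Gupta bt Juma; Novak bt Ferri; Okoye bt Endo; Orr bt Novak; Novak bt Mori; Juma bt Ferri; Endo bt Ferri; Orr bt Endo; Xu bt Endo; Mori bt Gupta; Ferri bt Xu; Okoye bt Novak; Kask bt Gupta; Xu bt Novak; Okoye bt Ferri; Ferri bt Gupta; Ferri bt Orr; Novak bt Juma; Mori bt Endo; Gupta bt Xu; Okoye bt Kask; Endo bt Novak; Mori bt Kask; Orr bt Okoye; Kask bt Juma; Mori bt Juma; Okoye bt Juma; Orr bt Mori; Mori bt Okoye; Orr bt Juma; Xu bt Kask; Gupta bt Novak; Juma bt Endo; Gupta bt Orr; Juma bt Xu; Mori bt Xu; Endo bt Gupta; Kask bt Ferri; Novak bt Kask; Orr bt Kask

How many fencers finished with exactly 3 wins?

2

Win totals: Xu 5, Okoye 5, Orr 6, Endo 4, Novak 4, Ferri 4, Juma 3, Gupta 5, Kask 3, Mori 6.
Exactly 3: Juma, Kask — 2 fencers.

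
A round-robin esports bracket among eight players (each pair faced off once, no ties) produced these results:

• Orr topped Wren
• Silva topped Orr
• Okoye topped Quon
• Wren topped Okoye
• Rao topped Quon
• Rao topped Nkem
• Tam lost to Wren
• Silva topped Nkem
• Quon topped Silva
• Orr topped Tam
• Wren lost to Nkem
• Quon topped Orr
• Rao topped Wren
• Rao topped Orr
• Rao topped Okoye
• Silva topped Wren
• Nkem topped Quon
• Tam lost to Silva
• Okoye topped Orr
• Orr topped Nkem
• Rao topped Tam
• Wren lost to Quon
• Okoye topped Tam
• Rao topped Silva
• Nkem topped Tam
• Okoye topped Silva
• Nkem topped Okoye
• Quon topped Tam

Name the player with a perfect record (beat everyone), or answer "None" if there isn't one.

Rao

Rao has 7 wins out of 7 opponents — a perfect record.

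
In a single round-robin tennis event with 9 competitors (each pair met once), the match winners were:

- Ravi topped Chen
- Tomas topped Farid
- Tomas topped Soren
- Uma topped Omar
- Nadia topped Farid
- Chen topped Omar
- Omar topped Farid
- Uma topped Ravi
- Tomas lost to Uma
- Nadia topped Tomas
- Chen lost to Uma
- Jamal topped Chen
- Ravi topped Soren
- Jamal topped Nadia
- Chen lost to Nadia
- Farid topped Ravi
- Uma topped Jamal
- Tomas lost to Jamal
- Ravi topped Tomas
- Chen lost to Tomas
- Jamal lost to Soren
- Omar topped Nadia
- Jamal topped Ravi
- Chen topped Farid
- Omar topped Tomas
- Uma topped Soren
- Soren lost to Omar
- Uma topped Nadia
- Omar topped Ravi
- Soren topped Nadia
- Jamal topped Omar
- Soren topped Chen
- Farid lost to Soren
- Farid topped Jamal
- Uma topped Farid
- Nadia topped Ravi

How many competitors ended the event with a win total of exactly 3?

2

Win totals: Farid 2, Uma 8, Soren 4, Chen 2, Tomas 3, Ravi 3, Jamal 5, Omar 5, Nadia 4.
Exactly 3: Tomas, Ravi — 2 competitors.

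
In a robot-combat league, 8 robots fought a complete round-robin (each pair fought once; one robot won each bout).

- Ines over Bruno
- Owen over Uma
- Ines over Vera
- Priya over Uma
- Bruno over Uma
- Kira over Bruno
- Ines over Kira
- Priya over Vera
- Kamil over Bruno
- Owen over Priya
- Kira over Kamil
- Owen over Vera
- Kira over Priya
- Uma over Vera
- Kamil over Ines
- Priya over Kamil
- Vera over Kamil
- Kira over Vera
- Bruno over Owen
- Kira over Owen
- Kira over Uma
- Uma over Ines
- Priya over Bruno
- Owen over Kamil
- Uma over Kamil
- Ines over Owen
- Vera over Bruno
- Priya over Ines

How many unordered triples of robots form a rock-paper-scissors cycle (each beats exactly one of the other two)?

13

Win totals: Owen 4, Priya 5, Bruno 2, Ines 4, Kira 6, Vera 2, Kamil 2, Uma 3.
A robot with w wins dominates both others in C(w,2) triples; summing gives 6 + 10 + 1 + 6 + 15 + 1 + 1 + 3 = 43 transitive triples.
Total triples C(8,3) = 56, so cyclic triples = 56 − 43 = 13.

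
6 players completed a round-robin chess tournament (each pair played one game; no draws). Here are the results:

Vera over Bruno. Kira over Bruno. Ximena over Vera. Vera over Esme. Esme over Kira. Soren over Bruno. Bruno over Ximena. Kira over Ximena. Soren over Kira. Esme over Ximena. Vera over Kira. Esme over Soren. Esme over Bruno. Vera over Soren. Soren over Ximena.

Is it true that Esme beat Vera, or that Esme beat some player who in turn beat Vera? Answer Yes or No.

Esme did not beat Vera directly.
Esme beat Kira, Bruno, Ximena, Soren. Of those, Ximena beat Vera.

Yes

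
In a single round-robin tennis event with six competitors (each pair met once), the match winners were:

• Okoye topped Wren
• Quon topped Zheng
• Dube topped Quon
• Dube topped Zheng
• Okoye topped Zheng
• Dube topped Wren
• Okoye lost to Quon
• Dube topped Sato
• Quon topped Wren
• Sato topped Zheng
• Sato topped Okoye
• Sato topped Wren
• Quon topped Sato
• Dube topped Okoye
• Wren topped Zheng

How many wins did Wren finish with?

Wren's results: beat Zheng; lost to Dube, Sato, Quon, Okoye.
That is 1 win.

1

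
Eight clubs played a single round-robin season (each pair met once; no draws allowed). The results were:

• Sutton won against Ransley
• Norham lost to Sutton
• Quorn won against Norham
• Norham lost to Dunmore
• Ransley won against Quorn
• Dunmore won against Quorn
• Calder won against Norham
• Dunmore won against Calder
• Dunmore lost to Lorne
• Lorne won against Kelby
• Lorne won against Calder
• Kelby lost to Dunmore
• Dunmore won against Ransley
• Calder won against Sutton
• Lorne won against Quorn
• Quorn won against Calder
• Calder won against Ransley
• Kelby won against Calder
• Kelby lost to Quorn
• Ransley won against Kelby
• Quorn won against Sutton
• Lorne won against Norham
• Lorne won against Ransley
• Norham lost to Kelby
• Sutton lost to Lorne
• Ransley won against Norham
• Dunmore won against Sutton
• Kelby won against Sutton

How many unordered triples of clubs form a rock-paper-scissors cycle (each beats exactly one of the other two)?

Win totals: Kelby 3, Sutton 2, Lorne 7, Dunmore 6, Ransley 3, Calder 3, Quorn 4, Norham 0.
A club with w wins dominates both others in C(w,2) triples; summing gives 3 + 1 + 21 + 15 + 3 + 3 + 6 + 0 = 52 transitive triples.
Total triples C(8,3) = 56, so cyclic triples = 56 − 52 = 4.

4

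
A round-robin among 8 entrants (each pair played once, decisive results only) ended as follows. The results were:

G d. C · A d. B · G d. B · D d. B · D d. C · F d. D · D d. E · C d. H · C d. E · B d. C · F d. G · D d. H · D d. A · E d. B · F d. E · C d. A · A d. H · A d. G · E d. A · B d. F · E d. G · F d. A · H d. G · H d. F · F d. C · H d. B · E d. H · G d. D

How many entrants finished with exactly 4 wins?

1

Win totals: A 3, B 2, C 3, D 5, E 4, F 5, G 3, H 3.
Exactly 4: E — 1 entrant.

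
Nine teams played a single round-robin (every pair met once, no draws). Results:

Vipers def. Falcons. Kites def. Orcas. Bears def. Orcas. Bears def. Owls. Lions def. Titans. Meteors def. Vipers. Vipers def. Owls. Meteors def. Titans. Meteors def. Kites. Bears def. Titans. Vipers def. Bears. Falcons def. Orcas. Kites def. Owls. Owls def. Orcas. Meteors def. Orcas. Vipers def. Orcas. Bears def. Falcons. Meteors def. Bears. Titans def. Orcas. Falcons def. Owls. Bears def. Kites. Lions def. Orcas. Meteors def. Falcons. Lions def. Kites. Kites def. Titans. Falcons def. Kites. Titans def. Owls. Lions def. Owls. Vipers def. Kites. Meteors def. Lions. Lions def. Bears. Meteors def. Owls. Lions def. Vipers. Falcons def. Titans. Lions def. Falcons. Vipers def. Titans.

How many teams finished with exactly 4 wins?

1

Win totals: Bears 5, Titans 2, Orcas 0, Vipers 6, Kites 3, Falcons 4, Meteors 8, Owls 1, Lions 7.
Exactly 4: Falcons — 1 team.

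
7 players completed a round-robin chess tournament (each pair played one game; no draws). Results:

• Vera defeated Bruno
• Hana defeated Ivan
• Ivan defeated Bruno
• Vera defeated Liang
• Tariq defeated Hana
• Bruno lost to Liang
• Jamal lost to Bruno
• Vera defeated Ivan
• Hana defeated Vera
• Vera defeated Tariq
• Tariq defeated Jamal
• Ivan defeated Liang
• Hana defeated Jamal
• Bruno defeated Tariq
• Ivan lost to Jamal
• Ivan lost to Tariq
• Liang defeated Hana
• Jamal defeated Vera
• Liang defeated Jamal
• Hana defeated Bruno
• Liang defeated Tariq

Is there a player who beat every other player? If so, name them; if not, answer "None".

Highest win total is Vera with 4 (out of 6 possible).
Vera lost to Jamal, Hana, so no player went undefeated.

None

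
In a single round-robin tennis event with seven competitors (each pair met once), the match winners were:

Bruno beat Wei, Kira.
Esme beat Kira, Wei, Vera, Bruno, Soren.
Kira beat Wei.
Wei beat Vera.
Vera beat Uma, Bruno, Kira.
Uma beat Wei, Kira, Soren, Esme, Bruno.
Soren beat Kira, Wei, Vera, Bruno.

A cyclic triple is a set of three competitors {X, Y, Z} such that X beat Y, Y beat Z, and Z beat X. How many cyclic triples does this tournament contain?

5

Win totals: Vera 3, Soren 4, Wei 1, Kira 1, Bruno 2, Esme 5, Uma 5.
A competitor with w wins dominates both others in C(w,2) triples; summing gives 3 + 6 + 0 + 0 + 1 + 10 + 10 = 30 transitive triples.
Total triples C(7,3) = 35, so cyclic triples = 35 − 30 = 5.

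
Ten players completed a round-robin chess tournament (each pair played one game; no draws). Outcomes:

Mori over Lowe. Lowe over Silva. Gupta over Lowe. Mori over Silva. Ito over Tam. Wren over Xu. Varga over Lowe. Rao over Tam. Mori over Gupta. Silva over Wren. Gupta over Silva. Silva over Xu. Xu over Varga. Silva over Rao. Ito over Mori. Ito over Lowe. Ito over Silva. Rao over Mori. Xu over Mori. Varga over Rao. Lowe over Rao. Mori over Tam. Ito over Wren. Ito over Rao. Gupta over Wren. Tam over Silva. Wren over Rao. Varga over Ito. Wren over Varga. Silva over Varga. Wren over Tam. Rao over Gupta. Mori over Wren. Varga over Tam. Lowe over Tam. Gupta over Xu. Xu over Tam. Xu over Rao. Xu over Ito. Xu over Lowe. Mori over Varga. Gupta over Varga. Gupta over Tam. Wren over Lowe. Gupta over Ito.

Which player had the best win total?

Gupta

Win totals: Silva 4, Mori 6, Lowe 3, Ito 6, Tam 1, Xu 6, Varga 4, Wren 5, Gupta 7, Rao 3.
Gupta leads with 7 wins (next highest: 6).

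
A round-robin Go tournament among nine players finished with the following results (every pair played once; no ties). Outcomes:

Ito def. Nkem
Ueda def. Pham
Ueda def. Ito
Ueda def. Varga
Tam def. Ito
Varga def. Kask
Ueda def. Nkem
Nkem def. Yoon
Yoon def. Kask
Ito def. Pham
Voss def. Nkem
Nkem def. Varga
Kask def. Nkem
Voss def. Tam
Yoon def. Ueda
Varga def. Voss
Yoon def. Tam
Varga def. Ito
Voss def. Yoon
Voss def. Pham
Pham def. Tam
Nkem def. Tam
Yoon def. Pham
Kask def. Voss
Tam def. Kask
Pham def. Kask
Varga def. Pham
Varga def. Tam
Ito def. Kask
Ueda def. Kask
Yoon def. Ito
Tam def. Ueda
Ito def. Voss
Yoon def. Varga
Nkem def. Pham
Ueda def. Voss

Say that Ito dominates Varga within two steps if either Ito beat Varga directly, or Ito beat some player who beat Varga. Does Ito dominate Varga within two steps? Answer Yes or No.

Ito did not beat Varga directly.
Ito beat Kask, Nkem, Pham, Voss. Of those, Nkem beat Varga.

Yes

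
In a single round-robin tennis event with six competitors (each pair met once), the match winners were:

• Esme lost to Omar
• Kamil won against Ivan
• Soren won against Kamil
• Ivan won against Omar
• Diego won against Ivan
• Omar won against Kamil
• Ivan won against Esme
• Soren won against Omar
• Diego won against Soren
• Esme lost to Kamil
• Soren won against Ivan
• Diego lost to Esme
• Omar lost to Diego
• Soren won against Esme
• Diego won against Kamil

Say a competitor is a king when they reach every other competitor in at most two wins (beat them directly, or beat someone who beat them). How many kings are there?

Esme reaches everyone (king).
Omar cannot reach Soren in two steps.
Diego reaches everyone (king).
Kamil cannot reach Soren in two steps.
Ivan cannot reach Soren in two steps.
Soren reaches everyone (king).
Kings: Esme, Diego, Soren — 3.

3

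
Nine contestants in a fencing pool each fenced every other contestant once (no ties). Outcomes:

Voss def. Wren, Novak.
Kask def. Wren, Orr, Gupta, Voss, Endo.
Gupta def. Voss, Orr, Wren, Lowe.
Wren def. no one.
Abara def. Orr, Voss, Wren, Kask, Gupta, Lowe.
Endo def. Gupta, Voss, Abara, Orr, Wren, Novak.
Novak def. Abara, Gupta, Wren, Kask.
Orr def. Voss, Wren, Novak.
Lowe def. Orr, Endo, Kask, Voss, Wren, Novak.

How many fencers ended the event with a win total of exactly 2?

1

Win totals: Voss 2, Abara 6, Wren 0, Lowe 6, Orr 3, Gupta 4, Kask 5, Novak 4, Endo 6.
Exactly 2: Voss — 1 fencer.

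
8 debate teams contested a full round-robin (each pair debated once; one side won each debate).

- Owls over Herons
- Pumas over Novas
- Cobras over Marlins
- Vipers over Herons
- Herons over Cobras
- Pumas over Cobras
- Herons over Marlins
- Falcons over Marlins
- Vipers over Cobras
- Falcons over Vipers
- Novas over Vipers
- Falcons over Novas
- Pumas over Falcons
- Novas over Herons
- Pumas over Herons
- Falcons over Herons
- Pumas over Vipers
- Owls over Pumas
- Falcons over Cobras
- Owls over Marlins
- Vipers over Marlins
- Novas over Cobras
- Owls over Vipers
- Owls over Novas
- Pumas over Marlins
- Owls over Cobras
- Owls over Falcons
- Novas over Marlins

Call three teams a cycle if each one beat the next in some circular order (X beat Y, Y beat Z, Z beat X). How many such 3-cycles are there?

0

Win totals: Falcons 5, Novas 4, Vipers 3, Pumas 6, Cobras 1, Owls 7, Marlins 0, Herons 2.
A team with w wins dominates both others in C(w,2) triples; summing gives 10 + 6 + 3 + 15 + 0 + 21 + 0 + 1 = 56 transitive triples.
Total triples C(8,3) = 56, so cyclic triples = 56 − 56 = 0.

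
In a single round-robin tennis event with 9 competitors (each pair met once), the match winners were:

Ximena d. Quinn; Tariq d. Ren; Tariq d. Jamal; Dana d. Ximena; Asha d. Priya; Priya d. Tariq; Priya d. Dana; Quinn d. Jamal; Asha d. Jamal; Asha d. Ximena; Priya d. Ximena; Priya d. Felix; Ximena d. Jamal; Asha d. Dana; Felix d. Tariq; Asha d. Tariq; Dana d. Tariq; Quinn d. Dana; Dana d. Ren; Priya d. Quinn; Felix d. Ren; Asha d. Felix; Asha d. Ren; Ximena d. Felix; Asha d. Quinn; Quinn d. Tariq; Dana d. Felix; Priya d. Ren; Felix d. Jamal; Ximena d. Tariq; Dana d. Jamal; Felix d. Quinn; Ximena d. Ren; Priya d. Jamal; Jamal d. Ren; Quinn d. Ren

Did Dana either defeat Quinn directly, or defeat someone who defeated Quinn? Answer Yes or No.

Yes

Dana did not beat Quinn directly.
Dana beat Tariq, Ximena, Ren, Jamal, Felix. Of those, Ximena beat Quinn.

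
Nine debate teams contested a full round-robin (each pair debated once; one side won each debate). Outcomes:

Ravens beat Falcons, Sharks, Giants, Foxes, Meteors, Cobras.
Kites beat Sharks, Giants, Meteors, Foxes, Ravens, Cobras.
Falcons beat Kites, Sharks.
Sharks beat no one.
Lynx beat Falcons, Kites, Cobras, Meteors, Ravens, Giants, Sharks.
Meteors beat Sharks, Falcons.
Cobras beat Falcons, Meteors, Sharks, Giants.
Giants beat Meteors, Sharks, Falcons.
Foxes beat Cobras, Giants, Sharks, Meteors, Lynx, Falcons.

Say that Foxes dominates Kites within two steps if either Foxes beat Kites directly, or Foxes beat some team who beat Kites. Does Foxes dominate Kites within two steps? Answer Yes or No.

Yes

Foxes did not beat Kites directly.
Foxes beat Sharks, Falcons, Cobras, Meteors, Lynx, Giants. Of those, Falcons beat Kites.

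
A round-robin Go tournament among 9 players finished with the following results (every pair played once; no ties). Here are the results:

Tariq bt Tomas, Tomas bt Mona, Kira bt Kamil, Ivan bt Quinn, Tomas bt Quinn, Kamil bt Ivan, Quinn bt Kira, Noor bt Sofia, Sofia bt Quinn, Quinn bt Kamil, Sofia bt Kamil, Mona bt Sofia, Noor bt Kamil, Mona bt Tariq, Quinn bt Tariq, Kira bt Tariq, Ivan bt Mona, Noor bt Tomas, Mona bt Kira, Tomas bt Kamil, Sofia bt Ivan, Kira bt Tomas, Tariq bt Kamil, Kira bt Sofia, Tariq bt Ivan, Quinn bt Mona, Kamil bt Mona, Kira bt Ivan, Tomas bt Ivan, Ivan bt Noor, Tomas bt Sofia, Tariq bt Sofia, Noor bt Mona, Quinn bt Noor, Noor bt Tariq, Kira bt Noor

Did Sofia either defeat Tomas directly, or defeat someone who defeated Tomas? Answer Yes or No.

Sofia did not beat Tomas directly.
Sofia beat Ivan, Kamil, Quinn, but each of them lost to Tomas. No two-step path.

No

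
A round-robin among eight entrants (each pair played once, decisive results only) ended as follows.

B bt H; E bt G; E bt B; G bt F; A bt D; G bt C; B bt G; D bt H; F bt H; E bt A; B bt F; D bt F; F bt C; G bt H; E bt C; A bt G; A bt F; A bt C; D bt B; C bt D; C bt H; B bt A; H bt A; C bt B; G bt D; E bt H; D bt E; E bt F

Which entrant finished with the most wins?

E

Win totals: A 4, B 4, C 3, D 4, E 6, F 2, G 4, H 1.
E leads with 6 wins (next highest: 4).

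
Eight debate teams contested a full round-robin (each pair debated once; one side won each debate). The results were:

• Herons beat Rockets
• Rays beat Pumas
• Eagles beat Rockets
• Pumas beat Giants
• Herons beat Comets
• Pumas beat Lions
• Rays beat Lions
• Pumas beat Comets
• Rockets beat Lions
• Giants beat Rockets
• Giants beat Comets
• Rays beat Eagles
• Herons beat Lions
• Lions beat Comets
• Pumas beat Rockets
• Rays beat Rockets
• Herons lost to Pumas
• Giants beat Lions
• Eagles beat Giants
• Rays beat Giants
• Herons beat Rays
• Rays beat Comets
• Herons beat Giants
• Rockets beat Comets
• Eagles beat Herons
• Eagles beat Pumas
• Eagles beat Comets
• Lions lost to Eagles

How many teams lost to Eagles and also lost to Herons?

4

Eagles beat: Lions, Comets, Giants, Pumas, Herons, Rockets.
Herons beat: Lions, Rays, Comets, Giants, Rockets.
Both beat: Lions, Comets, Giants, Rockets — 4.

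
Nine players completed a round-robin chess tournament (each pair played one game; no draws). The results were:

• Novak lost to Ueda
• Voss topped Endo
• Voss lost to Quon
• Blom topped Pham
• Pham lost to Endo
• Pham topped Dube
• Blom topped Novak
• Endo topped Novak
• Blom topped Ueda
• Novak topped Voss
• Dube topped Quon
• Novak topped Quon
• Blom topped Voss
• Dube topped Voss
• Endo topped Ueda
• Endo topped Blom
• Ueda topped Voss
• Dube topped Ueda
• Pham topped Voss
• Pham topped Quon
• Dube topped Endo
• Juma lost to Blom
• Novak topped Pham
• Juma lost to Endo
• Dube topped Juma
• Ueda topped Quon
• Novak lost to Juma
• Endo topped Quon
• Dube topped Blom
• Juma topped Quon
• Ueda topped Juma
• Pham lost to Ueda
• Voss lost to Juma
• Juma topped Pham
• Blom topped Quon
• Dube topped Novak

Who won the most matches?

Win totals: Juma 4, Quon 1, Ueda 5, Blom 6, Voss 1, Endo 6, Pham 3, Novak 3, Dube 7.
Dube leads with 7 wins (next highest: 6).

Dube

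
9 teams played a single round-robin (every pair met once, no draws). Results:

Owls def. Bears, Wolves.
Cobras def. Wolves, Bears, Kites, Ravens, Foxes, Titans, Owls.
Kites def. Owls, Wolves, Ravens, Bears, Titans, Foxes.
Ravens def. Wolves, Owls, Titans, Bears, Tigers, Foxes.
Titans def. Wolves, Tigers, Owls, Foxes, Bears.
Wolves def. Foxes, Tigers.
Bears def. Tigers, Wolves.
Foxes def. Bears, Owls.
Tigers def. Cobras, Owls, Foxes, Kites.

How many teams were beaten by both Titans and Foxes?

2

Titans beat: Tigers, Owls, Bears, Wolves, Foxes.
Foxes beat: Owls, Bears.
Both beat: Owls, Bears — 2.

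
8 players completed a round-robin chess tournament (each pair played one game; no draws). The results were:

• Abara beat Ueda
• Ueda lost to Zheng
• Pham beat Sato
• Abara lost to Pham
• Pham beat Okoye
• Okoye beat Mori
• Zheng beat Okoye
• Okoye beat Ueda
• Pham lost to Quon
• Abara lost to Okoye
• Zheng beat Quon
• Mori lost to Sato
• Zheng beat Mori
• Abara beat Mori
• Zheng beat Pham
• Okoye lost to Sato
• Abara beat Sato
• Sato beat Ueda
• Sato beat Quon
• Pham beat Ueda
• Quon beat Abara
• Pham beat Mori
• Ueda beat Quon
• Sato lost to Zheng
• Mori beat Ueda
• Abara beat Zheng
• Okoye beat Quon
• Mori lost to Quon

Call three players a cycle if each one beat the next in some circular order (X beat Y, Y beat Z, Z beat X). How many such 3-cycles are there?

10

Win totals: Sato 4, Ueda 1, Mori 1, Pham 5, Quon 3, Okoye 4, Abara 4, Zheng 6.
A player with w wins dominates both others in C(w,2) triples; summing gives 6 + 0 + 0 + 10 + 3 + 6 + 6 + 15 = 46 transitive triples.
Total triples C(8,3) = 56, so cyclic triples = 56 − 46 = 10.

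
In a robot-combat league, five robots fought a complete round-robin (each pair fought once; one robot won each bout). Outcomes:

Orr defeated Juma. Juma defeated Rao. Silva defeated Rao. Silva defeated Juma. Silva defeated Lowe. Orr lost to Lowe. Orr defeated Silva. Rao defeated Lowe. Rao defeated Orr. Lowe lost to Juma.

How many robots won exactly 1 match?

1

Win totals: Orr 2, Silva 3, Lowe 1, Juma 2, Rao 2.
Exactly 1: Lowe — 1 robot.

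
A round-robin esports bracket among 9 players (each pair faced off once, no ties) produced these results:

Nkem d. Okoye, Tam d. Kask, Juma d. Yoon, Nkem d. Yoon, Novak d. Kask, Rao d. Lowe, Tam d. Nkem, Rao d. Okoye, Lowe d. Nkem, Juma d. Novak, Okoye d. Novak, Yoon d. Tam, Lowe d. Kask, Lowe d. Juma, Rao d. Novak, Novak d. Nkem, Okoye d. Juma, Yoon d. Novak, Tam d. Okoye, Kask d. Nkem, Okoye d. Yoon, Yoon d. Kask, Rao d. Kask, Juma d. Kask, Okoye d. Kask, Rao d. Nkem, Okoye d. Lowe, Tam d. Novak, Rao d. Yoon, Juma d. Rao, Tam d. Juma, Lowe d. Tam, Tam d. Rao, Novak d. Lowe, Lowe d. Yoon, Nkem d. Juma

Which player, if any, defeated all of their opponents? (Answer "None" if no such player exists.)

None

Highest win total is Tam with 6 (out of 8 possible).
Tam lost to Lowe, Yoon, so no player went undefeated.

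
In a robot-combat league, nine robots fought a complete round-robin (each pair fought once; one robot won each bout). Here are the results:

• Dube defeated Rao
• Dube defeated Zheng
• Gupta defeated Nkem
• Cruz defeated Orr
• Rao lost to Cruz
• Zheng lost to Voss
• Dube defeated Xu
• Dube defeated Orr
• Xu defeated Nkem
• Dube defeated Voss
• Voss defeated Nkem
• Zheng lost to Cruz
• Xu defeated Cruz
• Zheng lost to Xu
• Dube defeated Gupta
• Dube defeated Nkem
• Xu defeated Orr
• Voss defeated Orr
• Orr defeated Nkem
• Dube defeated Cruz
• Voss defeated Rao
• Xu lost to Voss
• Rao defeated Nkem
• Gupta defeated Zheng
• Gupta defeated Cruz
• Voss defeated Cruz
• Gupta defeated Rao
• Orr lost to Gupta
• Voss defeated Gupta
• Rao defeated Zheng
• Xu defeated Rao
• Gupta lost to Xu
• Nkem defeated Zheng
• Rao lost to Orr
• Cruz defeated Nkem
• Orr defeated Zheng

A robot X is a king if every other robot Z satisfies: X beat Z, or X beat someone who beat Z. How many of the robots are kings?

Orr cannot reach Voss, Dube, Cruz, Xu, Gupta in two steps.
Voss cannot reach Dube in two steps.
Zheng cannot reach Orr, Voss, Dube, Rao, Nkem, Cruz, Xu, Gupta in two steps.
Dube reaches everyone (king).
Rao cannot reach Orr, Voss, Dube, Cruz, Xu, Gupta in two steps.
Nkem cannot reach Orr, Voss, Dube, Rao, Cruz, Xu, Gupta in two steps.
Cruz cannot reach Voss, Dube, Xu, Gupta in two steps.
Xu cannot reach Voss, Dube in two steps.
Gupta cannot reach Voss, Dube, Xu in two steps.
Kings: Dube — 1.

1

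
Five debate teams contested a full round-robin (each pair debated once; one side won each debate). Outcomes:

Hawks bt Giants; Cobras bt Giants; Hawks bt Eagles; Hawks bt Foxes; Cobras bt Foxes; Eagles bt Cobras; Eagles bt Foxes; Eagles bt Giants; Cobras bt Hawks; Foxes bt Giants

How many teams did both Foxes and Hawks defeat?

Foxes beat: Giants.
Hawks beat: Eagles, Giants, Foxes.
Both beat: Giants — 1.

1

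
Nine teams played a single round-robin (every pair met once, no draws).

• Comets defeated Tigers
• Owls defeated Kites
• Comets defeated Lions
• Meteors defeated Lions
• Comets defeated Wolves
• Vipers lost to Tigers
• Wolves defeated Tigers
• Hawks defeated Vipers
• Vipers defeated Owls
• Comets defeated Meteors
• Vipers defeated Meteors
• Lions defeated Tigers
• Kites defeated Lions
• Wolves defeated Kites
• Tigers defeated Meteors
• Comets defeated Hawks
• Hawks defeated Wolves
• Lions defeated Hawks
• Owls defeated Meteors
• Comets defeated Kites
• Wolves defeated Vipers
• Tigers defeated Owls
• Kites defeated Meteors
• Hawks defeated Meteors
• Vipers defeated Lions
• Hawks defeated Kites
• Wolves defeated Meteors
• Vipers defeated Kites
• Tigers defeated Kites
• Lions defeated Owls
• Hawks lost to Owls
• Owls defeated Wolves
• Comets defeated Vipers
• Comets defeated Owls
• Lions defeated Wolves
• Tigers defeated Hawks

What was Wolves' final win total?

4

Wolves' results: beat Vipers, Tigers, Meteors, Kites; lost to Comets, Owls, Lions, Hawks.
That is 4 wins.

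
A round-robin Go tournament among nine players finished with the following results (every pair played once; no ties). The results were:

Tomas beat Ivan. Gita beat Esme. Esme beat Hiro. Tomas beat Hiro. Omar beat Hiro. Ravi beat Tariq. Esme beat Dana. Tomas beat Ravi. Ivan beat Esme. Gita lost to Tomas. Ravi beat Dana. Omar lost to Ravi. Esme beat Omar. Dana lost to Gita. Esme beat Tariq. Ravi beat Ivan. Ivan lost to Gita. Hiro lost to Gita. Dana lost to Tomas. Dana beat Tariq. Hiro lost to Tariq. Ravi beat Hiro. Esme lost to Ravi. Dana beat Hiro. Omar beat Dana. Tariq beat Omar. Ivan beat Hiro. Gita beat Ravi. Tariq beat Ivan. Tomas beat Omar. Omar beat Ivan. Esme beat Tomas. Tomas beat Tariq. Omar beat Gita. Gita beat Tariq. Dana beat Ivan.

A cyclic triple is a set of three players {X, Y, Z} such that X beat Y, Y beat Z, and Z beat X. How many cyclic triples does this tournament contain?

10

Win totals: Esme 5, Tariq 3, Omar 4, Tomas 7, Ravi 6, Hiro 0, Gita 6, Ivan 2, Dana 3.
A player with w wins dominates both others in C(w,2) triples; summing gives 10 + 3 + 6 + 21 + 15 + 0 + 15 + 1 + 3 = 74 transitive triples.
Total triples C(9,3) = 84, so cyclic triples = 84 − 74 = 10.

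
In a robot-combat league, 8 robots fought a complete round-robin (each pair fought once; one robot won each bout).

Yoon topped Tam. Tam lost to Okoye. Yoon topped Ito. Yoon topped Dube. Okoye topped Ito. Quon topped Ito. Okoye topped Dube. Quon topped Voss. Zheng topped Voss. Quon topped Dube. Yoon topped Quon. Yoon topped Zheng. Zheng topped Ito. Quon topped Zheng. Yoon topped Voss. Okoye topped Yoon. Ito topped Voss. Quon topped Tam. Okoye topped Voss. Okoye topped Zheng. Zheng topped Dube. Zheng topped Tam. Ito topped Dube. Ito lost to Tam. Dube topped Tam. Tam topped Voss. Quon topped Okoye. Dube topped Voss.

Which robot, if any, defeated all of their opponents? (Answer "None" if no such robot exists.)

None

Highest win total is Yoon with 6 (out of 7 possible).
Yoon lost to Okoye, so no robot went undefeated.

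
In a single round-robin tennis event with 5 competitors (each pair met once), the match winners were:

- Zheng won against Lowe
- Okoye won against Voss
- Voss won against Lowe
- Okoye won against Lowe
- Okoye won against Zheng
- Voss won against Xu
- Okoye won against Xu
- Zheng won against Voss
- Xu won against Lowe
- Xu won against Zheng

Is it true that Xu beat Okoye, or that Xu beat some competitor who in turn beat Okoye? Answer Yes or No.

Xu did not beat Okoye directly.
Xu beat Lowe, Zheng, but each of them lost to Okoye. No two-step path.

No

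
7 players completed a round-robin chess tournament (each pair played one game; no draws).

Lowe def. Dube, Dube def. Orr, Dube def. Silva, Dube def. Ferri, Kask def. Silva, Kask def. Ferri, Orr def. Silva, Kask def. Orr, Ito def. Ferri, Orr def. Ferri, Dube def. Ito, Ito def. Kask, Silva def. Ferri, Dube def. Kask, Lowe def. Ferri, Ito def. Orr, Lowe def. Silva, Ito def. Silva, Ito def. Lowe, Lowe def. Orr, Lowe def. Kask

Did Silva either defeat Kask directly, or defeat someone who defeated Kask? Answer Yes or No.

Silva did not beat Kask directly.
Silva beat Ferri, but each of them lost to Kask. No two-step path.

No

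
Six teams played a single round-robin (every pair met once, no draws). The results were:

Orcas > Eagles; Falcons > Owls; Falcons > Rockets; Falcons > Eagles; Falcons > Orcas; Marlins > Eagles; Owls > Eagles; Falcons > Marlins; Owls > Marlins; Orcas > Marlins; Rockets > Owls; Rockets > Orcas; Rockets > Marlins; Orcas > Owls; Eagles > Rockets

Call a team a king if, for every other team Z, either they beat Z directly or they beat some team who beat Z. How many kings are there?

1

Eagles cannot reach Falcons in two steps.
Orcas cannot reach Falcons in two steps.
Marlins cannot reach Orcas, Falcons, Owls in two steps.
Falcons reaches everyone (king).
Rockets cannot reach Falcons in two steps.
Owls cannot reach Orcas, Falcons in two steps.
Kings: Falcons — 1.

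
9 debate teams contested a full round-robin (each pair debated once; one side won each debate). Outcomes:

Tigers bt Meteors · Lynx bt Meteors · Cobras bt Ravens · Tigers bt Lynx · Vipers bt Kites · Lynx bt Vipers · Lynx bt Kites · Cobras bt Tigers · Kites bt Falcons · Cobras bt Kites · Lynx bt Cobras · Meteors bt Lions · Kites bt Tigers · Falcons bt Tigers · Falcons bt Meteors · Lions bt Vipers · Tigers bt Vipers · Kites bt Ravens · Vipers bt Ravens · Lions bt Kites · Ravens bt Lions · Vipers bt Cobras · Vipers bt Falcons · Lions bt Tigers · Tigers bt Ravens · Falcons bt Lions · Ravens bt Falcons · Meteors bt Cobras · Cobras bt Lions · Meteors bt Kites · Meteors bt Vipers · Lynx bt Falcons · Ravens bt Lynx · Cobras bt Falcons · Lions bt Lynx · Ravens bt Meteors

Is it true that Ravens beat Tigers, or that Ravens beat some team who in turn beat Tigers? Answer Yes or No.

Yes

Ravens did not beat Tigers directly.
Ravens beat Falcons, Lions, Lynx, Meteors. Of those, Falcons beat Tigers.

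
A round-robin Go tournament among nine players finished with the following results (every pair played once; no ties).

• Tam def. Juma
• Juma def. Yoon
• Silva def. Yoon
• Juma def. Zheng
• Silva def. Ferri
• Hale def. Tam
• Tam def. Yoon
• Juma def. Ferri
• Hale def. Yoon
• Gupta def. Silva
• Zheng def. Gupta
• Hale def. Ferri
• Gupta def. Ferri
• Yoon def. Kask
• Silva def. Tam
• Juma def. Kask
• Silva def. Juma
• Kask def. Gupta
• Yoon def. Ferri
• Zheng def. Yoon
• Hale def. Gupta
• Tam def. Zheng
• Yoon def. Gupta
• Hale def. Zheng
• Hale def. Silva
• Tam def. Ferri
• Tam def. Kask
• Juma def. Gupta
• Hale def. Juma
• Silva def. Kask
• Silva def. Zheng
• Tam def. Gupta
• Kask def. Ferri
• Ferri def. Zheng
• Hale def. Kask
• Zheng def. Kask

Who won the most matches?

Win totals: Hale 8, Yoon 3, Ferri 1, Gupta 2, Zheng 3, Juma 5, Tam 6, Silva 6, Kask 2.
Hale leads with 8 wins (next highest: 6).

Hale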